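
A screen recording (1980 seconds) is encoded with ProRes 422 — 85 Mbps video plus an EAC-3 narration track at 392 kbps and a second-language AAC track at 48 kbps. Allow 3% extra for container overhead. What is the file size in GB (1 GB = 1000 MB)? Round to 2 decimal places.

21.78 GB

Audio total: 392 + 48 = 440 kbps = 0.440 Mbps.
Total bitrate: 85 + 0.440 = 85.440 Mbps.
Stream data: 85.440 Mbps × 1980 s = 169171.2 Mb.
With 3% container overhead: ×1.03.
174,246 Mb ÷ 8 = 21,781 MB → 21.78 GB.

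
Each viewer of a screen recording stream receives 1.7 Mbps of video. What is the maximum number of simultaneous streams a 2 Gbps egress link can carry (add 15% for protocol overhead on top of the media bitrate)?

1023

On the wire with 15% overhead: 1.955 Mbps.
2 Gbps = 2,000 Mbps; 2,000 / 1.955 = 1023.02 → 1023 viewers.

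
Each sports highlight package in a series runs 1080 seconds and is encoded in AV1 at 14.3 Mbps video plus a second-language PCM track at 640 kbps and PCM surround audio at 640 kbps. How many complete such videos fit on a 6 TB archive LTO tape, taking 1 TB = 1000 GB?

Audio total: 640 + 640 = 1280 kbps = 1.280 Mbps.
Total bitrate: 15.580 Mbps.
Per item: 15.580 Mbps × 1080 s = 16,826 Mb = 2,103 MB.
Capacity: 6 TB = 48,000,000 Mb; 2852.66 items → 2852 complete.

2852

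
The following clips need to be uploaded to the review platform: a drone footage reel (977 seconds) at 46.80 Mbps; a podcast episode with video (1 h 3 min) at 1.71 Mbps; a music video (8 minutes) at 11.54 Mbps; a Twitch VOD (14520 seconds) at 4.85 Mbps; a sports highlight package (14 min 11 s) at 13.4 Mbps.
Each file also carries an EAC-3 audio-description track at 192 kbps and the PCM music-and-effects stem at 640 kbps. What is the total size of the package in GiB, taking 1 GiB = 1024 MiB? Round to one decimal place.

Audio total: 192 + 640 = 832 kbps = 0.832 Mbps.
drone footage reel: 47.632 Mbps × 977 s = 46536.5 Mb
podcast episode with video: 2.542 Mbps × 3780 s = 9608.8 Mb
music video: 12.372 Mbps × 480 s = 5938.6 Mb
Twitch VOD: 5.682 Mbps × 14520 s = 82502.6 Mb
sports highlight package: 14.232 Mbps × 851 s = 12111.4 Mb
Total: 156697.9 Mb = 19587.2 MB.
= 18.24 GiB.

18.2 GiB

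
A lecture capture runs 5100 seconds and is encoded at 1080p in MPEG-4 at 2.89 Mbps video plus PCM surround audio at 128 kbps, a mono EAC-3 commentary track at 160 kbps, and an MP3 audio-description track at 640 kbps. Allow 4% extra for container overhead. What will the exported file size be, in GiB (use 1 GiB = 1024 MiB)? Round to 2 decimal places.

2.36 GiB

Audio total: 128 + 160 + 640 = 928 kbps = 0.928 Mbps.
Total bitrate: 2.89 + 0.928 = 3.818 Mbps.
Stream data: 3.818 Mbps × 5100 s = 19471.8 Mb.
With 4% container overhead: ×1.04.
20,251 Mb = 2,531,334,000 bytes ÷ 1,073,741,824 = 2.357 GiB.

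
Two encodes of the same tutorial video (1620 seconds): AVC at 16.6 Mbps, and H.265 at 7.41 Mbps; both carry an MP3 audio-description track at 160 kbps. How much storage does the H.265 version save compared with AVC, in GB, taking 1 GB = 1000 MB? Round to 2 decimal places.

Audio: 160 kbps = 0.160 Mbps.
AVC: 16.760 Mbps × 1620 s = 27151.2 Mb = 3.394 GB.
H.265: 7.570 Mbps × 1620 s = 12263.4 Mb = 1.533 GB.
Saving: 3.394 − 1.533 = 1.861 GB.

1.86 GB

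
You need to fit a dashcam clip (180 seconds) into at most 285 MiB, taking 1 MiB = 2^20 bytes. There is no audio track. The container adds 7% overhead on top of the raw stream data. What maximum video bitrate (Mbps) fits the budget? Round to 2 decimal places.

12.41 Mbps

Budget: 285 MiB = 2390.8 Mb.
Stream payload after overhead: 2390.8 / 1.07 = 2234.3 Mb.
Total bitrate budget: 2234.3 Mb / 180 s = 12.413 Mbps.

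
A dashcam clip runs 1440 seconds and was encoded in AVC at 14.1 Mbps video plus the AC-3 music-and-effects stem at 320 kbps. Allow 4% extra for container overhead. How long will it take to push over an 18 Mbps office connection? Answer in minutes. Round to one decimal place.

20.0 minutes

Audio: 320 kbps = 0.320 Mbps.
Total bitrate: 14.420 Mbps.
File: 14.420 Mbps × 1440 s = 20764.8 Mb.
With 4% container overhead: ×1.04. → 21595.4 Mb.
At 18 Mbps: 21595.4 / 18 = 1199.7 s ≈ 20 minutes.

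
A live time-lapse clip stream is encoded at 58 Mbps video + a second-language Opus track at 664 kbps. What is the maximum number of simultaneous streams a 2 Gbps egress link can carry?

34

Audio: 664 kbps = 0.664 Mbps.
Per-viewer media rate: 58.664 Mbps.
2 Gbps = 2,000 Mbps; 2,000 / 58.664 = 34.09 → 34 viewers.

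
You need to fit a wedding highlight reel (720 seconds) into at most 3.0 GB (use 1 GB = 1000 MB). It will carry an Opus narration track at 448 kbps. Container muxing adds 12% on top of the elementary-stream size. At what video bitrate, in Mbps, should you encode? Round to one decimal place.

Budget: 3.0 GB = 24000.0 Mb.
Stream payload after overhead: 24000.0 / 1.12 = 21428.6 Mb.
Total bitrate budget: 21428.6 Mb / 720 s = 29.762 Mbps.
Audio: 448 kbps = 0.448 Mbps.
Video: 29.762 − 0.448 = 29.314 Mbps.

29.3 Mbps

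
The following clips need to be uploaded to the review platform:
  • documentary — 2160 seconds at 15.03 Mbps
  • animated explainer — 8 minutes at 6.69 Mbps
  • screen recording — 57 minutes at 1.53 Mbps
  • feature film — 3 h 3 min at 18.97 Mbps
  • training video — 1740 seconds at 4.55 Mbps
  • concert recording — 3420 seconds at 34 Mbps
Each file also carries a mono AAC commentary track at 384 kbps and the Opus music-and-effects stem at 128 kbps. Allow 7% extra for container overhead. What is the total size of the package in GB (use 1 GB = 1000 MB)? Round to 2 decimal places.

51.46 GB

Audio total: 384 + 128 = 512 kbps = 0.512 Mbps.
documentary: 15.542 Mbps × 2160 s × 1.07 = 35920.7 Mb
animated explainer: 7.202 Mbps × 480 s × 1.07 = 3698.9 Mb
screen recording: 2.042 Mbps × 3420 s × 1.07 = 7472.5 Mb
feature film: 19.482 Mbps × 10980 s × 1.07 = 228886.2 Mb
training video: 5.062 Mbps × 1740 s × 1.07 = 9424.4 Mb
concert recording: 34.512 Mbps × 3420 s × 1.07 = 126293.2 Mb
Total: 411696.0 Mb = 51462.0 MB.
= 51.46 GB.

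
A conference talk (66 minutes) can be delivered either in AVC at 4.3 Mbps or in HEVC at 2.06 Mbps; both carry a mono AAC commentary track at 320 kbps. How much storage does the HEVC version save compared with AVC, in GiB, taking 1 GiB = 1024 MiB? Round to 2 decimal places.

1.03 GiB

66 min = 3960 s
Audio: 320 kbps = 0.320 Mbps.
AVC: 4.620 Mbps × 3960 s = 18295.2 Mb = 2.130 GiB.
HEVC: 2.380 Mbps × 3960 s = 9424.8 Mb = 1.097 GiB.
Saving: 2.130 − 1.097 = 1.033 GiB.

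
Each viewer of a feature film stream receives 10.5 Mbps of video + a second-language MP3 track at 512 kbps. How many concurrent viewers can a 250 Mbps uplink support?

22

Audio: 512 kbps = 0.512 Mbps.
Per-viewer media rate: 11.012 Mbps.
250 Mbps = 250.0 Mbps; 250.0 / 11.012 = 22.70 → 22 viewers.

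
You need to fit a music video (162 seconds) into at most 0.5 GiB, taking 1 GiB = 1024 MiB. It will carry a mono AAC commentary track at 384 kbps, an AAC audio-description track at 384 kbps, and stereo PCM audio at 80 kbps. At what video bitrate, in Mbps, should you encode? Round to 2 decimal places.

25.66 Mbps

Budget: 0.5 GiB = 4295.0 Mb.
Total bitrate budget: 4295.0 Mb / 162 s = 26.512 Mbps.
Audio total: 384 + 384 + 80 = 848 kbps = 0.848 Mbps.
Video: 26.512 − 0.848 = 25.664 Mbps.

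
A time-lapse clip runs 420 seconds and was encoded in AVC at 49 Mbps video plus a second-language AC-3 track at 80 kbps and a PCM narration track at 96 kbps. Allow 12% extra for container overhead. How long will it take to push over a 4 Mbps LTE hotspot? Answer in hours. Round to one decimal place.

Audio total: 80 + 96 = 176 kbps = 0.176 Mbps.
Total bitrate: 49.176 Mbps.
File: 49.176 Mbps × 420 s = 20653.9 Mb.
With 12% container overhead: ×1.12. → 23132.4 Mb.
At 4 Mbps: 23132.4 / 4 = 5783.1 s ≈ 1.61 hours.

1.6 hours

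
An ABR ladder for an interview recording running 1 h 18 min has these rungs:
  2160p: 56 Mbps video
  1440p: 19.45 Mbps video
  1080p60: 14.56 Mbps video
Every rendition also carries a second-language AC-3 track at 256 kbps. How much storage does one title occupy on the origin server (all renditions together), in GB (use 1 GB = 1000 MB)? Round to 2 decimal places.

1 h 18 min = 78 min = 4680 s
Audio: 256 kbps = 0.256 Mbps.
Sum of rendition bitrates: (56+0.256) + (19.45+0.256) + (14.56+0.256) = 90.778 Mbps.
× 4680 s = 424,841 Mb = 53,105 MB = 53.11 GB.

53.11 GB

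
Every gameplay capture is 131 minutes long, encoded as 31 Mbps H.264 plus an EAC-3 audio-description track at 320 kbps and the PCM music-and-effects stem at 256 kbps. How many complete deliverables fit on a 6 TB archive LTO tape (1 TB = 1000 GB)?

131 min = 7860 s
Audio total: 320 + 256 = 576 kbps = 0.576 Mbps.
Total bitrate: 31.576 Mbps.
Per item: 31.576 Mbps × 7860 s = 248,187 Mb = 31,023 MB.
Capacity: 6 TB = 48,000,000 Mb; 193.40 items → 193 complete.

193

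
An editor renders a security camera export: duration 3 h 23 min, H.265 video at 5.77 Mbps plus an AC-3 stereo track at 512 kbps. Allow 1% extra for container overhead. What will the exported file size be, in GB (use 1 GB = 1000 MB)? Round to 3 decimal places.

3 h 23 min = 203 min = 12180 s
Audio: 512 kbps = 0.512 Mbps.
Total bitrate: 5.77 + 0.512 = 6.282 Mbps.
Stream data: 6.282 Mbps × 12180 s = 76514.8 Mb.
With 1% container overhead: ×1.01.
77,280 Mb ÷ 8 = 9,660 MB → 9.660 GB.

9.660 GB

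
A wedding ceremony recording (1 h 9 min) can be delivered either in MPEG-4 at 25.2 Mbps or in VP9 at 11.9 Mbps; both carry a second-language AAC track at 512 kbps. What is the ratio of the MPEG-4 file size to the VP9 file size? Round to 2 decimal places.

1 h 9 min = 69 min = 4140 s
Audio: 512 kbps = 0.512 Mbps.
MPEG-4: 25.712 Mbps × 4140 s = 106447.7 Mb = 13.306 GB.
VP9: 12.412 Mbps × 4140 s = 51385.7 Mb = 6.423 GB.
Ratio: 13.306 / 6.423 = 2.072.

2.07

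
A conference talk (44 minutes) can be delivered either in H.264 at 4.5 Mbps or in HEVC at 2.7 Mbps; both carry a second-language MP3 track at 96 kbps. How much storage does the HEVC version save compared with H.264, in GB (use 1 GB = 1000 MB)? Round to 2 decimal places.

0.59 GB

44 min = 2640 s
Audio: 96 kbps = 0.096 Mbps.
H.264: 4.596 Mbps × 2640 s = 12133.4 Mb = 1.517 GB.
HEVC: 2.796 Mbps × 2640 s = 7381.4 Mb = 0.923 GB.
Saving: 1.517 − 0.923 = 0.594 GB.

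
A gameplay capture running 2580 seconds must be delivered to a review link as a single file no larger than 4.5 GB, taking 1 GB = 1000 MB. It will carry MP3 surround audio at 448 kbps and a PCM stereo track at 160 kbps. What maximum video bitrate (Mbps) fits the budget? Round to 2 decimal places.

13.35 Mbps

Budget: 4.5 GB = 36000.0 Mb.
Total bitrate budget: 36000.0 Mb / 2580 s = 13.953 Mbps.
Audio total: 448 + 160 = 608 kbps = 0.608 Mbps.
Video: 13.953 − 0.608 = 13.345 Mbps.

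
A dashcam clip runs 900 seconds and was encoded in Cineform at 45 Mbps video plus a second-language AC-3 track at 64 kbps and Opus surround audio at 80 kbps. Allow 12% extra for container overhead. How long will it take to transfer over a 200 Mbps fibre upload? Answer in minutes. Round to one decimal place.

3.8 minutes

Audio total: 64 + 80 = 144 kbps = 0.144 Mbps.
Total bitrate: 45.144 Mbps.
File: 45.144 Mbps × 900 s = 40629.6 Mb.
With 12% container overhead: ×1.12. → 45505.2 Mb.
At 200 Mbps: 45505.2 / 200 = 227.5 s ≈ 3.79 minutes.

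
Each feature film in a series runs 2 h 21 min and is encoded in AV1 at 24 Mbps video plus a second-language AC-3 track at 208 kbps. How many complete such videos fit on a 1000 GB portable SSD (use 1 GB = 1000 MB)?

2 h 21 min = 141 min = 8460 s
Audio: 208 kbps = 0.208 Mbps.
Total bitrate: 24.208 Mbps.
Per item: 24.208 Mbps × 8460 s = 204,800 Mb = 25,600 MB.
Capacity: 1000 GB = 8,000,000 Mb; 39.06 items → 39 complete.

39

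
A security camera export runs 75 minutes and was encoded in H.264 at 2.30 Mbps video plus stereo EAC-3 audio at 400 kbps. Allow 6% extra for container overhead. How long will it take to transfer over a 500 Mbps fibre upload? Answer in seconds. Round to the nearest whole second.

75 min = 4500 s
Audio: 400 kbps = 0.400 Mbps.
Total bitrate: 2.700 Mbps.
File: 2.700 Mbps × 4500 s = 12150.0 Mb.
With 6% container overhead: ×1.06. → 12879.0 Mb.
At 500 Mbps: 12879.0 / 500 = 25.8 s ≈ 25.8 seconds.

26 seconds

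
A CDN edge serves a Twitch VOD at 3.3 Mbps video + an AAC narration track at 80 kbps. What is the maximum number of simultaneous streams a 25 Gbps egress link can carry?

Audio: 80 kbps = 0.080 Mbps.
Per-viewer media rate: 3.380 Mbps.
25 Gbps = 25,000 Mbps; 25,000 / 3.380 = 7396.45 → 7396 viewers.

7396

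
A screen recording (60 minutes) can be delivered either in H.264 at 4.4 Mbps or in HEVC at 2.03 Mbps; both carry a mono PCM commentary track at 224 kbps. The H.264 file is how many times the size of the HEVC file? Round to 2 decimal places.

60 min = 3600 s
Audio: 224 kbps = 0.224 Mbps.
H.264: 4.624 Mbps × 3600 s = 16646.4 Mb = 1.938 GiB.
HEVC: 2.254 Mbps × 3600 s = 8114.4 Mb = 0.945 GiB.
Ratio: 1.938 / 0.945 = 2.051.

2.05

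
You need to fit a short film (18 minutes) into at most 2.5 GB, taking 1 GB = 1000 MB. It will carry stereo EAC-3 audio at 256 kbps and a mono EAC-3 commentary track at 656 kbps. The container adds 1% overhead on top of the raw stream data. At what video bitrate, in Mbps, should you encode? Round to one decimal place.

17.4 Mbps

Budget: 2.5 GB = 20000.0 Mb.
Stream payload after overhead: 20000.0 / 1.01 = 19802.0 Mb.
18 min = 1080 s
Total bitrate budget: 19802.0 Mb / 1080 s = 18.335 Mbps.
Audio total: 256 + 656 = 912 kbps = 0.912 Mbps.
Video: 18.335 − 0.912 = 17.423 Mbps.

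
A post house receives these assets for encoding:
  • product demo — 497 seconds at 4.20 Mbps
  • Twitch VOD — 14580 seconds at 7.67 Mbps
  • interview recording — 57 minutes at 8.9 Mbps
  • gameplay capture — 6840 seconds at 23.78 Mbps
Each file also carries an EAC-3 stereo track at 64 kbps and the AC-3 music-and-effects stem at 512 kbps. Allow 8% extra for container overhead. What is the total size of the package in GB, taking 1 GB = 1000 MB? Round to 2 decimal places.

43.42 GB

Audio total: 64 + 512 = 576 kbps = 0.576 Mbps.
product demo: 4.776 Mbps × 497 s × 1.08 = 2563.6 Mb
Twitch VOD: 8.246 Mbps × 14580 s × 1.08 = 129844.8 Mb
interview recording: 9.476 Mbps × 3420 s × 1.08 = 35000.6 Mb
gameplay capture: 24.356 Mbps × 6840 s × 1.08 = 179922.6 Mb
Total: 347331.6 Mb = 43416.4 MB.
= 43.42 GB.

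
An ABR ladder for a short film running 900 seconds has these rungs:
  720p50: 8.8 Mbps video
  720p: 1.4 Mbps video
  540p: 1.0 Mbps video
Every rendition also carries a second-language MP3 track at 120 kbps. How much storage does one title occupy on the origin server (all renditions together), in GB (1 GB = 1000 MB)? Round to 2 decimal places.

1.30 GB

Audio: 120 kbps = 0.120 Mbps.
Sum of rendition bitrates: (8.8+0.120) + (1.4+0.120) + (1.0+0.120) = 11.560 Mbps.
× 900 s = 10,404 Mb = 1,300 MB = 1.300 GB.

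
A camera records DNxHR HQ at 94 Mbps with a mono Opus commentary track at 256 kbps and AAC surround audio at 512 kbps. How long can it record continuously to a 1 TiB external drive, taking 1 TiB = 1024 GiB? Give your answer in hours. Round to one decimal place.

Audio total: 256 + 512 = 768 kbps = 0.768 Mbps.
Total bitrate: 94 + 0.768 = 94.768 Mbps.
Capacity: 1 TiB = 8,796,093 Mb.
Recording time: 8,796,093 / 94.768 = 92,817 s ≈ 25.8 hours.

25.8 hours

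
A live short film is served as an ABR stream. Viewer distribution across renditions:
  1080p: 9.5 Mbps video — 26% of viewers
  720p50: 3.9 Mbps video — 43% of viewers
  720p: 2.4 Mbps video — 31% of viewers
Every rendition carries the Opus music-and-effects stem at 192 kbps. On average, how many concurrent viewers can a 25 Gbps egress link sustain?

Audio: 192 kbps = 0.192 Mbps.
Average per-viewer bitrate: 0.26×9.692 + 0.43×4.092 + 0.31×2.592 = 5.083 Mbps.
25 Gbps = 25,000 Mbps; 25,000 / 5.083 = 4918.36 → 4918.

4918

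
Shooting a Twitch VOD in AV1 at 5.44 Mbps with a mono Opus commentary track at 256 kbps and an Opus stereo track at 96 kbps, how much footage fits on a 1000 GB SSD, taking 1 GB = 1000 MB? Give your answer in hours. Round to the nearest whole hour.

384 hours

Audio total: 256 + 96 = 352 kbps = 0.352 Mbps.
Total bitrate: 5.44 + 0.352 = 5.792 Mbps.
Capacity: 1000 GB = 8,000,000 Mb.
Recording time: 8,000,000 / 5.792 = 1,381,215 s ≈ 384 hours.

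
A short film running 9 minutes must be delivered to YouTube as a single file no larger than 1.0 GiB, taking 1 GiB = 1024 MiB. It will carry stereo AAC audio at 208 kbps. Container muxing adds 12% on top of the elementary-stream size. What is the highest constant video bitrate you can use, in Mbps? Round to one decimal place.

14.0 Mbps

Budget: 1.0 GiB = 8589.9 Mb.
Stream payload after overhead: 8589.9 / 1.12 = 7669.6 Mb.
9 min = 540 s
Total bitrate budget: 7669.6 Mb / 540 s = 14.203 Mbps.
Audio: 208 kbps = 0.208 Mbps.
Video: 14.203 − 0.208 = 13.995 Mbps.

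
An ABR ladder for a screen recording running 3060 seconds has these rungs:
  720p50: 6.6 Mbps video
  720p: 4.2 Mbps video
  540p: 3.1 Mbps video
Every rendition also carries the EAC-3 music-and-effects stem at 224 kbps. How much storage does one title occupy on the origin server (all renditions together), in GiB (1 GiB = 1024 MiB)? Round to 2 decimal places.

Audio: 224 kbps = 0.224 Mbps.
Sum of rendition bitrates: (6.6+0.224) + (4.2+0.224) + (3.1+0.224) = 14.572 Mbps.
× 3060 s = 44,590 Mb = 5,574 MB = 5.191 GiB.

5.19 GiB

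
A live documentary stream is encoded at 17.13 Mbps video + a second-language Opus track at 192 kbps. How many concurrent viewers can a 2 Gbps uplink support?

115

Audio: 192 kbps = 0.192 Mbps.
Per-viewer media rate: 17.322 Mbps.
2 Gbps = 2,000 Mbps; 2,000 / 17.322 = 115.46 → 115 viewers.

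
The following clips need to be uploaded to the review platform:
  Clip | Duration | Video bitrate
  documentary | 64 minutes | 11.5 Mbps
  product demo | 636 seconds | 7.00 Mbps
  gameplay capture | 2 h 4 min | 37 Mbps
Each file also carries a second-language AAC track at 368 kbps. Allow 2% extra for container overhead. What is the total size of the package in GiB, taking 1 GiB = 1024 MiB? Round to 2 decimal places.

38.98 GiB

Audio: 368 kbps = 0.368 Mbps.
documentary: 11.868 Mbps × 3840 s × 1.02 = 46484.6 Mb
product demo: 7.368 Mbps × 636 s × 1.02 = 4779.8 Mb
gameplay capture: 37.368 Mbps × 7440 s × 1.02 = 283578.3 Mb
Total: 334842.6 Mb = 41855.3 MB.
= 38.98 GiB.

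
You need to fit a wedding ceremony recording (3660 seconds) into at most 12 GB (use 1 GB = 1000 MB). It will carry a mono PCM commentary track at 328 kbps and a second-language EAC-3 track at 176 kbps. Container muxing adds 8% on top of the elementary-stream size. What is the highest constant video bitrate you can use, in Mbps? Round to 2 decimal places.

Budget: 12 GB = 96000.0 Mb.
Stream payload after overhead: 96000.0 / 1.08 = 88888.9 Mb.
Total bitrate budget: 88888.9 Mb / 3660 s = 24.287 Mbps.
Audio total: 328 + 176 = 504 kbps = 0.504 Mbps.
Video: 24.287 − 0.504 = 23.783 Mbps.

23.78 Mbps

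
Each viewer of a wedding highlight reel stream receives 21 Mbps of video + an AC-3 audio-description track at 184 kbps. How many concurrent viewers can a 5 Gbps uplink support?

Audio: 184 kbps = 0.184 Mbps.
Per-viewer media rate: 21.184 Mbps.
5 Gbps = 5,000 Mbps; 5,000 / 21.184 = 236.03 → 236 viewers.

236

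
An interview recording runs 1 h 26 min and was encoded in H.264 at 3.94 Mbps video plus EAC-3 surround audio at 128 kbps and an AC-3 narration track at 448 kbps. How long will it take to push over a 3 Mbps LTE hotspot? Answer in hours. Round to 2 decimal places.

2.16 hours

1 h 26 min = 86 min = 5160 s
Audio total: 128 + 448 = 576 kbps = 0.576 Mbps.
Total bitrate: 4.516 Mbps.
File: 4.516 Mbps × 5160 s = 23302.6 Mb.
At 3 Mbps: 23302.6 / 3 = 7767.5 s ≈ 2.16 hours.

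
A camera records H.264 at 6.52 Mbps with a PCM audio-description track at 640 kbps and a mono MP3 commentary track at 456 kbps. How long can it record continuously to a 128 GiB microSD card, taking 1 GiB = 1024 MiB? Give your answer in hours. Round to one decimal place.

Audio total: 640 + 456 = 1096 kbps = 1.096 Mbps.
Total bitrate: 6.52 + 1.096 = 7.616 Mbps.
Capacity: 128 GiB = 1,099,512 Mb.
Recording time: 1,099,512 / 7.616 = 144,369 s ≈ 40.1 hours.

40.1 hours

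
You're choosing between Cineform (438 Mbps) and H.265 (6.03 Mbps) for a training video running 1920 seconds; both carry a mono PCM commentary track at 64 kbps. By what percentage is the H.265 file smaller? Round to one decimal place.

Audio: 64 kbps = 0.064 Mbps.
Cineform: 438.064 Mbps × 1920 s = 841082.9 Mb = 105.135 GB.
H.265: 6.094 Mbps × 1920 s = 11700.5 Mb = 1.463 GB.
Reduction: (1 − 1.463/105.135) × 100 = 98.61%.

98.6%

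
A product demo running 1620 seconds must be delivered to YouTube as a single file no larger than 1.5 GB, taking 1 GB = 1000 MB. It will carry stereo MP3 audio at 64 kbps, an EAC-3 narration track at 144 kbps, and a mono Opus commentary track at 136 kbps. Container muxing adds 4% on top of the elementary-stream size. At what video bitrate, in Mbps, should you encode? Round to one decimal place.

6.8 Mbps

Budget: 1.5 GB = 12000.0 Mb.
Stream payload after overhead: 12000.0 / 1.04 = 11538.5 Mb.
Total bitrate budget: 11538.5 Mb / 1620 s = 7.123 Mbps.
Audio total: 64 + 144 + 136 = 344 kbps = 0.344 Mbps.
Video: 7.123 − 0.344 = 6.779 Mbps.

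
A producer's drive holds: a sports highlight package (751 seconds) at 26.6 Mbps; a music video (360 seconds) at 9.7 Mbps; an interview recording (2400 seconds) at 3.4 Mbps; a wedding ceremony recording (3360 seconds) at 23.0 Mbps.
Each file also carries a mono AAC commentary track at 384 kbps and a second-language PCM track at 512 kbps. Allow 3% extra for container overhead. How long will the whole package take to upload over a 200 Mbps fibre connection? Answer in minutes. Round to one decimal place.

Audio total: 384 + 512 = 896 kbps = 0.896 Mbps.
sports highlight package: 27.496 Mbps × 751 s × 1.03 = 21269.0 Mb
music video: 10.596 Mbps × 360 s × 1.03 = 3929.0 Mb
interview recording: 4.296 Mbps × 2400 s × 1.03 = 10619.7 Mb
wedding ceremony recording: 23.896 Mbps × 3360 s × 1.03 = 82699.3 Mb
Total: 118517.0 Mb = 14814.6 MB.
At 200 Mbps: 118517.0 / 200 = 593 s ≈ 9.88 minutes.

9.9 minutes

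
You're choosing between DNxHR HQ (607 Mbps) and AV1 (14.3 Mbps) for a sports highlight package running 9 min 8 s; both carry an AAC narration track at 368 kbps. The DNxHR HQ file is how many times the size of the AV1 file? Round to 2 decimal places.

41.41

9 min 8 s = 548 s
Audio: 368 kbps = 0.368 Mbps.
DNxHR HQ: 607.368 Mbps × 548 s = 332837.7 Mb = 41.605 GB.
AV1: 14.668 Mbps × 548 s = 8038.1 Mb = 1.005 GB.
Ratio: 41.605 / 1.005 = 41.408.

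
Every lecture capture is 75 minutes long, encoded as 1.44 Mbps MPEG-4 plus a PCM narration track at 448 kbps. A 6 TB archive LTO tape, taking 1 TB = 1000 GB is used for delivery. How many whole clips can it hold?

5649

75 min = 4500 s
Audio: 448 kbps = 0.448 Mbps.
Total bitrate: 1.888 Mbps.
Per item: 1.888 Mbps × 4500 s = 8,496 Mb = 1,062 MB.
Capacity: 6 TB = 48,000,000 Mb; 5649.72 items → 5649 complete.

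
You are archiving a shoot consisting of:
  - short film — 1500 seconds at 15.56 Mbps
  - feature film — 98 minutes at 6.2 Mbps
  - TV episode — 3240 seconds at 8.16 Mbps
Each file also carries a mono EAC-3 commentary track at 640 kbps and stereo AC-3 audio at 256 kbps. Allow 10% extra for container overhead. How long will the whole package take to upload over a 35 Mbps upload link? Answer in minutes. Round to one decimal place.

Audio total: 640 + 256 = 896 kbps = 0.896 Mbps.
short film: 16.456 Mbps × 1500 s × 1.10 = 27152.4 Mb
feature film: 7.096 Mbps × 5880 s × 1.10 = 45896.9 Mb
TV episode: 9.056 Mbps × 3240 s × 1.10 = 32275.6 Mb
Total: 105324.9 Mb = 13165.6 MB.
At 35 Mbps: 105324.9 / 35 = 3009 s ≈ 50.2 minutes.

50.2 minutes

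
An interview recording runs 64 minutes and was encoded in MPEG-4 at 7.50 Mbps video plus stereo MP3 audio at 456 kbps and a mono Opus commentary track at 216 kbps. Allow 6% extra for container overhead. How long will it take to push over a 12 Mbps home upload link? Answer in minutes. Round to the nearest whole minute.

46 minutes

64 min = 3840 s
Audio total: 456 + 216 = 672 kbps = 0.672 Mbps.
Total bitrate: 8.172 Mbps.
File: 8.172 Mbps × 3840 s = 31380.5 Mb.
With 6% container overhead: ×1.06. → 33263.3 Mb.
At 12 Mbps: 33263.3 / 12 = 2771.9 s ≈ 46.2 minutes.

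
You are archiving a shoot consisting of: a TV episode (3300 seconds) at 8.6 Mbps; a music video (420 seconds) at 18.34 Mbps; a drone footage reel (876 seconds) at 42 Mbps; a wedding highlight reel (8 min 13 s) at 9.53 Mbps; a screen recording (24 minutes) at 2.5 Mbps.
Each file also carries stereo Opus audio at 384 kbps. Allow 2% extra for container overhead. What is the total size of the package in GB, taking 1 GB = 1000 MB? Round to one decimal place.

10.7 GB

Audio: 384 kbps = 0.384 Mbps.
TV episode: 8.984 Mbps × 3300 s × 1.02 = 30240.1 Mb
music video: 18.724 Mbps × 420 s × 1.02 = 8021.4 Mb
drone footage reel: 42.384 Mbps × 876 s × 1.02 = 37871.0 Mb
wedding highlight reel: 9.914 Mbps × 493 s × 1.02 = 4985.4 Mb
screen recording: 2.884 Mbps × 1440 s × 1.02 = 4236.0 Mb
Total: 85353.8 Mb = 10669.2 MB.
= 10.67 GB.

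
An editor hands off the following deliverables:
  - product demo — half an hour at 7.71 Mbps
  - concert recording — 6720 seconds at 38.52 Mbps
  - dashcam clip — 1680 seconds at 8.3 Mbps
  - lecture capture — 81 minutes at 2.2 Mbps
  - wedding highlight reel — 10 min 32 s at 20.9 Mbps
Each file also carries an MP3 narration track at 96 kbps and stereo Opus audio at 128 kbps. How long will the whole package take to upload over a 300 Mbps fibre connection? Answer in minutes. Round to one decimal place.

17.4 minutes

Audio total: 96 + 128 = 224 kbps = 0.224 Mbps.
product demo: 7.934 Mbps × 1800 s = 14281.2 Mb
concert recording: 38.744 Mbps × 6720 s = 260359.7 Mb
dashcam clip: 8.524 Mbps × 1680 s = 14320.3 Mb
lecture capture: 2.424 Mbps × 4860 s = 11780.6 Mb
wedding highlight reel: 21.124 Mbps × 632 s = 13350.4 Mb
Total: 314092.2 Mb = 39261.5 MB.
At 300 Mbps: 314092.2 / 300 = 1047 s ≈ 17.4 minutes.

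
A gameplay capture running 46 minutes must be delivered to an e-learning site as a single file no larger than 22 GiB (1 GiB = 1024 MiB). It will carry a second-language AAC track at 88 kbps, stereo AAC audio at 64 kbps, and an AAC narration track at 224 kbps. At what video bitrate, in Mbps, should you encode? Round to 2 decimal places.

Budget: 22 GiB = 188978.6 Mb.
46 min = 2760 s
Total bitrate budget: 188978.6 Mb / 2760 s = 68.470 Mbps.
Audio total: 88 + 64 + 224 = 376 kbps = 0.376 Mbps.
Video: 68.470 − 0.376 = 68.094 Mbps.

68.09 Mbps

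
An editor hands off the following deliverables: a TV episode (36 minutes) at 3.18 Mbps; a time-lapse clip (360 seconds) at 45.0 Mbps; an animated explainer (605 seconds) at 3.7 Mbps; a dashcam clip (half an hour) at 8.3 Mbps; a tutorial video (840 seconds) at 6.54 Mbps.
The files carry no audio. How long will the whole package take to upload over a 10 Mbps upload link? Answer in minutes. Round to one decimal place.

TV episode: 3.180 Mbps × 2160 s = 6868.8 Mb
time-lapse clip: 45.000 Mbps × 360 s = 16200.0 Mb
animated explainer: 3.700 Mbps × 605 s = 2238.5 Mb
dashcam clip: 8.300 Mbps × 1800 s = 14940.0 Mb
tutorial video: 6.540 Mbps × 840 s = 5493.6 Mb
Total: 45740.9 Mb = 5717.6 MB.
At 10 Mbps: 45740.9 / 10 = 4574 s ≈ 76.2 minutes.

76.2 minutes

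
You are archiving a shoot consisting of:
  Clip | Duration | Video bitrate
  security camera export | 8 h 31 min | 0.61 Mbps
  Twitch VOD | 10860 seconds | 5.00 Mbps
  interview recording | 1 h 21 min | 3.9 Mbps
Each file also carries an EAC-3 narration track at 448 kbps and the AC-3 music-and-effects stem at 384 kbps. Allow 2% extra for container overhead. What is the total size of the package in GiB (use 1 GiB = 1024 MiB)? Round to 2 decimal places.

Audio total: 448 + 384 = 832 kbps = 0.832 Mbps.
security camera export: 1.442 Mbps × 30660 s × 1.02 = 45096.0 Mb
Twitch VOD: 5.832 Mbps × 10860 s × 1.02 = 64602.2 Mb
interview recording: 4.732 Mbps × 4860 s × 1.02 = 23457.5 Mb
Total: 133155.7 Mb = 16644.5 MB.
= 15.50 GiB.

15.50 GiB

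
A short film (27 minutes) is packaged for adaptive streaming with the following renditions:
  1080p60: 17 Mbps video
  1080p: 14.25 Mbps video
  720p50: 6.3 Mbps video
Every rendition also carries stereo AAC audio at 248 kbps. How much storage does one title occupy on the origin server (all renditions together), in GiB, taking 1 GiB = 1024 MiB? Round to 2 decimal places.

7.22 GiB

27 min = 1620 s
Audio: 248 kbps = 0.248 Mbps.
Sum of rendition bitrates: (17+0.248) + (14.25+0.248) + (6.3+0.248) = 38.294 Mbps.
× 1620 s = 62,036 Mb = 7,755 MB = 7.222 GiB.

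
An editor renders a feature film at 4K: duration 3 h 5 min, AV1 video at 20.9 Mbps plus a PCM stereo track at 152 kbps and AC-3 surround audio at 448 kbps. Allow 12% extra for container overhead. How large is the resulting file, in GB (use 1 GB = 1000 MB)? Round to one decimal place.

3 h 5 min = 185 min = 11100 s
Audio total: 152 + 448 = 600 kbps = 0.600 Mbps.
Total bitrate: 20.9 + 0.600 = 21.500 Mbps.
Stream data: 21.500 Mbps × 11100 s = 238650.0 Mb.
With 12% container overhead: ×1.12.
267,288 Mb ÷ 8 = 33,411 MB → 33.41 GB.

33.4 GB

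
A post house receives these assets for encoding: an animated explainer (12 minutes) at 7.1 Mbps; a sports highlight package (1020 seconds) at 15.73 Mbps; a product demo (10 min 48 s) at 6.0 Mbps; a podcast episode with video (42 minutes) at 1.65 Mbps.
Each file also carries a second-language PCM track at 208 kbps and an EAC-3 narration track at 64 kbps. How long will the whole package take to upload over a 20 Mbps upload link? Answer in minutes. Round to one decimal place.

Audio total: 208 + 64 = 272 kbps = 0.272 Mbps.
animated explainer: 7.372 Mbps × 720 s = 5307.8 Mb
sports highlight package: 16.002 Mbps × 1020 s = 16322.0 Mb
product demo: 6.272 Mbps × 648 s = 4064.3 Mb
podcast episode with video: 1.922 Mbps × 2520 s = 4843.4 Mb
Total: 30537.6 Mb = 3817.2 MB.
At 20 Mbps: 30537.6 / 20 = 1527 s ≈ 25.4 minutes.

25.4 minutes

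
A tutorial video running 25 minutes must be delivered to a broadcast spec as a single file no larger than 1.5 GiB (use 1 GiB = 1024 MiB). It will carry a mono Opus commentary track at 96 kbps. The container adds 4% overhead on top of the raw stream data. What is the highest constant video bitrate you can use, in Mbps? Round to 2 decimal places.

8.16 Mbps

Budget: 1.5 GiB = 12884.9 Mb.
Stream payload after overhead: 12884.9 / 1.04 = 12389.3 Mb.
25 min = 1500 s
Total bitrate budget: 12389.3 Mb / 1500 s = 8.260 Mbps.
Audio: 96 kbps = 0.096 Mbps.
Video: 8.260 − 0.096 = 8.164 Mbps.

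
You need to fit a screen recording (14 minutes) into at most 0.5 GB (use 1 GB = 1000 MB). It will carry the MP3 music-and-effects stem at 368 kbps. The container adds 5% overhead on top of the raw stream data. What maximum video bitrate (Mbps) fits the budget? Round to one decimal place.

Budget: 0.5 GB = 4000.0 Mb.
Stream payload after overhead: 4000.0 / 1.05 = 3809.5 Mb.
14 min = 840 s
Total bitrate budget: 3809.5 Mb / 840 s = 4.535 Mbps.
Audio: 368 kbps = 0.368 Mbps.
Video: 4.535 − 0.368 = 4.167 Mbps.

4.2 Mbps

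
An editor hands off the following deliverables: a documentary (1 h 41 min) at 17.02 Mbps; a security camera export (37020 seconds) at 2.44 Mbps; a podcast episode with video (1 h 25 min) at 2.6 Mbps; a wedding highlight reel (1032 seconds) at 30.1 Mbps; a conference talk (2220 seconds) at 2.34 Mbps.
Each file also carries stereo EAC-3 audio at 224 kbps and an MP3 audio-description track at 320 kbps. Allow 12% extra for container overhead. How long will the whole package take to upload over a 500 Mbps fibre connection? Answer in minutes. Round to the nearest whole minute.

Audio total: 224 + 320 = 544 kbps = 0.544 Mbps.
documentary: 17.564 Mbps × 6060 s × 1.12 = 119210.4 Mb
security camera export: 2.984 Mbps × 37020 s × 1.12 = 123723.8 Mb
podcast episode with video: 3.144 Mbps × 5100 s × 1.12 = 17958.5 Mb
wedding highlight reel: 30.644 Mbps × 1032 s × 1.12 = 35419.6 Mb
conference talk: 2.884 Mbps × 2220 s × 1.12 = 7170.8 Mb
Total: 303483.0 Mb = 37935.4 MB.
At 500 Mbps: 303483.0 / 500 = 607 s ≈ 10.1 minutes.

10 minutes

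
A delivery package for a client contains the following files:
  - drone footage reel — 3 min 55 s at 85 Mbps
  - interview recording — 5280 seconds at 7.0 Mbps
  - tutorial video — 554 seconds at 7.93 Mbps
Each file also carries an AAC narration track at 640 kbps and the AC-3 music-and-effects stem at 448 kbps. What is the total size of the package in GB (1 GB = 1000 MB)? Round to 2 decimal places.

8.49 GB

Audio total: 640 + 448 = 1088 kbps = 1.088 Mbps.
drone footage reel: 86.088 Mbps × 235 s = 20230.7 Mb
interview recording: 8.088 Mbps × 5280 s = 42704.6 Mb
tutorial video: 9.018 Mbps × 554 s = 4996.0 Mb
Total: 67931.3 Mb = 8491.4 MB.
= 8.491 GB.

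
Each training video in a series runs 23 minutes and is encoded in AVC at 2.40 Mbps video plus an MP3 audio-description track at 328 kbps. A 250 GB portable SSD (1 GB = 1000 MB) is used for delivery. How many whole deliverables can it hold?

23 min = 1380 s
Audio: 328 kbps = 0.328 Mbps.
Total bitrate: 2.728 Mbps.
Per item: 2.728 Mbps × 1380 s = 3,765 Mb = 470.6 MB.
Capacity: 250 GB = 2,000,000 Mb; 531.26 items → 531 complete.

531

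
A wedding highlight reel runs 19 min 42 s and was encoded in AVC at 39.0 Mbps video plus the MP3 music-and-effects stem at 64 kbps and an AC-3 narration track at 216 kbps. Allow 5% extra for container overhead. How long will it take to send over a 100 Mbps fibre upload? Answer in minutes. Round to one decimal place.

19 min 42 s = 1182 s
Audio total: 64 + 216 = 280 kbps = 0.280 Mbps.
Total bitrate: 39.280 Mbps.
File: 39.280 Mbps × 1182 s = 46429.0 Mb.
With 5% container overhead: ×1.05. → 48750.4 Mb.
At 100 Mbps: 48750.4 / 100 = 487.5 s ≈ 8.13 minutes.

8.1 minutes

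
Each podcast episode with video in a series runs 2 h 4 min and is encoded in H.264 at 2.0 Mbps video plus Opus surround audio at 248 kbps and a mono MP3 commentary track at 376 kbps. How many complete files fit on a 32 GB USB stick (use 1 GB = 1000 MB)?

13

2 h 4 min = 124 min = 7440 s
Audio total: 248 + 376 = 624 kbps = 0.624 Mbps.
Total bitrate: 2.624 Mbps.
Per item: 2.624 Mbps × 7440 s = 19,523 Mb = 2,440 MB.
Capacity: 32 GB = 256,000 Mb; 13.11 items → 13 complete.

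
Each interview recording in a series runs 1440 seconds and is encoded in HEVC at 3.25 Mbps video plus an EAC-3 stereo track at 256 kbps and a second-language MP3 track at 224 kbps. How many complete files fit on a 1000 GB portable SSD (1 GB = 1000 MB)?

Audio total: 256 + 224 = 480 kbps = 0.480 Mbps.
Total bitrate: 3.730 Mbps.
Per item: 3.730 Mbps × 1440 s = 5,371 Mb = 671.4 MB.
Capacity: 1000 GB = 8,000,000 Mb; 1489.43 items → 1489 complete.

1489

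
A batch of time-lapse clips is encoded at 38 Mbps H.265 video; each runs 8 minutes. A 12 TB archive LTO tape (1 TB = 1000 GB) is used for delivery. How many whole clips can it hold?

8 min = 480 s
Per item: 38.000 Mbps × 480 s = 18,240 Mb = 2,280 MB.
Capacity: 12 TB = 96,000,000 Mb; 5263.16 items → 5263 complete.

5263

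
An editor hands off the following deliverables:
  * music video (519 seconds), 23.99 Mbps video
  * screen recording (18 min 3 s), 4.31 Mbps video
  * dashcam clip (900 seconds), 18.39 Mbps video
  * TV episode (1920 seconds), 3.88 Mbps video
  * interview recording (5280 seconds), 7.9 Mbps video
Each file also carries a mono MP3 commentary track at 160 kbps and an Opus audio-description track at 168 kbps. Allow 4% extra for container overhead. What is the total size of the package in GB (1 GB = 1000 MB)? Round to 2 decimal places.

Audio total: 160 + 168 = 328 kbps = 0.328 Mbps.
music video: 24.318 Mbps × 519 s × 1.04 = 13125.9 Mb
screen recording: 4.638 Mbps × 1083 s × 1.04 = 5223.9 Mb
dashcam clip: 18.718 Mbps × 900 s × 1.04 = 17520.0 Mb
TV episode: 4.208 Mbps × 1920 s × 1.04 = 8402.5 Mb
interview recording: 8.228 Mbps × 5280 s × 1.04 = 45181.6 Mb
Total: 89453.9 Mb = 11181.7 MB.
= 11.18 GB.

11.18 GB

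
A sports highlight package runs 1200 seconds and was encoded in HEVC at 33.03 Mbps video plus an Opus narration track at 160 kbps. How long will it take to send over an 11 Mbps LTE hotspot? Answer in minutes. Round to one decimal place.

60.3 minutes

Audio: 160 kbps = 0.160 Mbps.
Total bitrate: 33.190 Mbps.
File: 33.190 Mbps × 1200 s = 39828.0 Mb.
At 11 Mbps: 39828.0 / 11 = 3620.7 s ≈ 60.3 minutes.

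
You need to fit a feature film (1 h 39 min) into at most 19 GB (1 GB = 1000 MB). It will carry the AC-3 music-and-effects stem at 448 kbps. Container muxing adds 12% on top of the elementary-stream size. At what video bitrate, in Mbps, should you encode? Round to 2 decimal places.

Budget: 19 GB = 152000.0 Mb.
Stream payload after overhead: 152000.0 / 1.12 = 135714.3 Mb.
1 h 39 min = 99 min = 5940 s
Total bitrate budget: 135714.3 Mb / 5940 s = 22.848 Mbps.
Audio: 448 kbps = 0.448 Mbps.
Video: 22.848 − 0.448 = 22.400 Mbps.

22.40 Mbps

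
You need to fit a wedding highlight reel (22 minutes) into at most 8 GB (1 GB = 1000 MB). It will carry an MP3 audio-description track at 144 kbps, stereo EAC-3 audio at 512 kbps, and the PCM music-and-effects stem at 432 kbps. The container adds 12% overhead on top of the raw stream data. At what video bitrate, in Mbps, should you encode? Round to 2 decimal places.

42.20 Mbps

Budget: 8 GB = 64000.0 Mb.
Stream payload after overhead: 64000.0 / 1.12 = 57142.9 Mb.
22 min = 1320 s
Total bitrate budget: 57142.9 Mb / 1320 s = 43.290 Mbps.
Audio total: 144 + 512 + 432 = 1088 kbps = 1.088 Mbps.
Video: 43.290 − 1.088 = 42.202 Mbps.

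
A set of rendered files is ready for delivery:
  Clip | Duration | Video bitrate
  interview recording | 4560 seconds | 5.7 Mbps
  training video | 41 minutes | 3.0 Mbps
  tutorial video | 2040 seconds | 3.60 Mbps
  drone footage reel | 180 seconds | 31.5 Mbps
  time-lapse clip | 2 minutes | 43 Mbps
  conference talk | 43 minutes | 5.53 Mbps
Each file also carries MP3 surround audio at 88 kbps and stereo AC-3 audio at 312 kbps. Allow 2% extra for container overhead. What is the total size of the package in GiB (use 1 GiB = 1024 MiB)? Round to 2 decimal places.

8.38 GiB

Audio total: 88 + 312 = 400 kbps = 0.400 Mbps.
interview recording: 6.100 Mbps × 4560 s × 1.02 = 28372.3 Mb
training video: 3.400 Mbps × 2460 s × 1.02 = 8531.3 Mb
tutorial video: 4.000 Mbps × 2040 s × 1.02 = 8323.2 Mb
drone footage reel: 31.900 Mbps × 180 s × 1.02 = 5856.8 Mb
time-lapse clip: 43.400 Mbps × 120 s × 1.02 = 5312.2 Mb
conference talk: 5.930 Mbps × 2580 s × 1.02 = 15605.4 Mb
Total: 72001.2 Mb = 9000.1 MB.
= 8.382 GiB.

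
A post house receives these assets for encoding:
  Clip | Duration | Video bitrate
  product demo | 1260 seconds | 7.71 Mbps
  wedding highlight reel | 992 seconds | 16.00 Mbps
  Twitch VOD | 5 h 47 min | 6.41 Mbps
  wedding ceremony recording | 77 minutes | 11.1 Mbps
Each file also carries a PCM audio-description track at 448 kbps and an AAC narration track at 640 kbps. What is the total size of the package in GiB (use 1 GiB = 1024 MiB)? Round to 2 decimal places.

Audio total: 448 + 640 = 1088 kbps = 1.088 Mbps.
product demo: 8.798 Mbps × 1260 s = 11085.5 Mb
wedding highlight reel: 17.088 Mbps × 992 s = 16951.3 Mb
Twitch VOD: 7.498 Mbps × 20820 s = 156108.4 Mb
wedding ceremony recording: 12.188 Mbps × 4620 s = 56308.6 Mb
Total: 240453.7 Mb = 30056.7 MB.
= 27.99 GiB.

27.99 GiB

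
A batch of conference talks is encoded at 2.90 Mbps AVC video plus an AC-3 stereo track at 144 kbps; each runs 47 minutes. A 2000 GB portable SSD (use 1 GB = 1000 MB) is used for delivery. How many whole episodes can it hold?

1863

47 min = 2820 s
Audio: 144 kbps = 0.144 Mbps.
Total bitrate: 3.044 Mbps.
Per item: 3.044 Mbps × 2820 s = 8,584 Mb = 1,073 MB.
Capacity: 2000 GB = 16,000,000 Mb; 1863.92 items → 1863 complete.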